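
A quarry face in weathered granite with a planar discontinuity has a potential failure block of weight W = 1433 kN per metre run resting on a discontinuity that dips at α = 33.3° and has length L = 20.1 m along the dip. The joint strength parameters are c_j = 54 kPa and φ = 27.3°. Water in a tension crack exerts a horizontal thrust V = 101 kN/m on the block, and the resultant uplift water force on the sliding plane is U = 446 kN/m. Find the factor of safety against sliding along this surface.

FS = 1.66

Resolving the block weight along and normal to the plane and applying the Mohr–Coulomb strength on the joint:
N' = W cosα − U − V sinα = 1433·cos33.3° − 446 − 101·sin33.3° = 696.3 kN/m
Driving force T = W sinα + V cosα = 1433·sin33.3° + 101·cos33.3° = 871.2 kN/m
Resisting force R = c_j·L + N'·tanφ = 54·20.1 + 696.3·tan27.3° = 1085.4 + 359.4 = 1444.8 kN/m
FS = R / T = 1444.8 / 871.2 = 1.658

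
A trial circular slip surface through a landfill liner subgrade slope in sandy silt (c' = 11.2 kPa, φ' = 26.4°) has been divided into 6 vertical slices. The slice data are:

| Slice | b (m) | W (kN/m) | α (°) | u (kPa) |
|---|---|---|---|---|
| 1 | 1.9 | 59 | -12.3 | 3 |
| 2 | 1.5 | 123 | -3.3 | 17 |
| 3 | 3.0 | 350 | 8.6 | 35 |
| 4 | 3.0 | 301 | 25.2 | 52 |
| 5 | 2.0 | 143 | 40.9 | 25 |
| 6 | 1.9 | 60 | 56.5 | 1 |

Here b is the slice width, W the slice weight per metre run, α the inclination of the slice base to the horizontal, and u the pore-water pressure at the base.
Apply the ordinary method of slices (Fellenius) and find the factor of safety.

Ordinary method of slices: FS = Σ[c'·Δl_i + (W_i cosα_i − u_i·Δl_i)·tanφ'] / Σ W_i sinα_i, with Δl_i = b_i / cosα_i.
Slice 1: Δl = 1.9/cos(-12.3°) = 1.945 m; N'_1 = 59·cos(-12.3°) − 3·1.945 = 51.8; c'Δl = 21.78; W sinα = -12.6
Slice 2: Δl = 1.5/cos(-3.3°) = 1.502 m; N'_2 = 123·cos(-3.3°) − 17·1.502 = 97.3; c'Δl = 16.83; W sinα = -7.1
Slice 3: Δl = 3.0/cos8.6° = 3.034 m; N'_3 = 350·cos8.6° − 35·3.034 = 239.9; c'Δl = 33.98; W sinα = 52.3
Slice 4: Δl = 3.0/cos25.2° = 3.316 m; N'_4 = 301·cos25.2° − 52·3.316 = 99.9; c'Δl = 37.13; W sinα = 128.2
Slice 5: Δl = 2.0/cos40.9° = 2.646 m; N'_5 = 143·cos40.9° − 25·2.646 = 41.9; c'Δl = 29.64; W sinα = 93.6
Slice 6: Δl = 1.9/cos56.5° = 3.442 m; N'_6 = 60·cos56.5° − 1·3.442 = 29.7; c'Δl = 38.56; W sinα = 50.0
Σc'Δl = 177.9 kN/m; ΣN' = 560.5 kN/m; ΣW sinα = 304.5 kN/m
Resisting = 177.9 + 560.5·tan26.4° = 177.9 + 278.2 = 456.1 kN/m
FS = 456.1 / 304.5 = 1.498

FS = 1.50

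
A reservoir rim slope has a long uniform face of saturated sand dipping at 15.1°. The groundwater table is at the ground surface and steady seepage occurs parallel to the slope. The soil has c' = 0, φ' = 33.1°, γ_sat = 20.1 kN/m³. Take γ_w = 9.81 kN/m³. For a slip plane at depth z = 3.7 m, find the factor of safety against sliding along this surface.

FS = 1.24

With seepage parallel to the slope and the water table at the surface, the effective normal stress on the slip plane uses the buoyant unit weight γ' = γ_sat − γ_w while the driving shear stress uses γ_sat:
FS = [c' + γ' z cos²β tanφ'] / [γ_sat z sinβ cosβ]
(For c' = 0 this reduces to FS = (γ'/γ_sat)·tanφ'/tanβ.)
γ' = 20.1 − 9.81 = 10.29 kN/m³
Numerator = 0.0 + 10.29·3.7·cos²15.1°·tan33.1° = 0.0 + 10.29·3.7·0.9321·0.6519 = 23.135 kPa
Denominator = 20.1·3.7·sin15.1°·cos15.1° = 20.1·3.7·0.2605·0.9655 = 18.705 kPa
FS = 23.135 / 18.705 = 1.237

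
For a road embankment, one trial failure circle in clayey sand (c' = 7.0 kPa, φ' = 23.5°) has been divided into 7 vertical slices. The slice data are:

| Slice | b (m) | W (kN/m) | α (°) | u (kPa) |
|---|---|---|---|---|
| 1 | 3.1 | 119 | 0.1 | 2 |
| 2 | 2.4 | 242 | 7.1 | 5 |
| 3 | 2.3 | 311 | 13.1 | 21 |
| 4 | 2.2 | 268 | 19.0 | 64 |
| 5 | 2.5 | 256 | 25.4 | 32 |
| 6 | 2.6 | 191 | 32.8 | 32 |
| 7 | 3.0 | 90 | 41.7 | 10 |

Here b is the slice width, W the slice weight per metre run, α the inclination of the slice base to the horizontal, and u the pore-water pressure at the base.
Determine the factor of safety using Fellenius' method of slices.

Ordinary method of slices: FS = Σ[c'·Δl_i + (W_i cosα_i − u_i·Δl_i)·tanφ'] / Σ W_i sinα_i, with Δl_i = b_i / cosα_i.
Slice 1: Δl = 3.1/cos0.1° = 3.100 m; N'_1 = 119·cos0.1° − 2·3.100 = 112.8; c'Δl = 21.70; W sinα = 0.2
Slice 2: Δl = 2.4/cos7.1° = 2.419 m; N'_2 = 242·cos7.1° − 5·2.419 = 228.1; c'Δl = 16.93; W sinα = 29.9
Slice 3: Δl = 2.3/cos13.1° = 2.361 m; N'_3 = 311·cos13.1° − 21·2.361 = 253.3; c'Δl = 16.53; W sinα = 70.5
Slice 4: Δl = 2.2/cos19.0° = 2.327 m; N'_4 = 268·cos19.0° − 64·2.327 = 104.5; c'Δl = 16.29; W sinα = 87.3
Slice 5: Δl = 2.5/cos25.4° = 2.768 m; N'_5 = 256·cos25.4° − 32·2.768 = 142.7; c'Δl = 19.37; W sinα = 109.8
Slice 6: Δl = 2.6/cos32.8° = 3.093 m; N'_6 = 191·cos32.8° − 32·3.093 = 61.6; c'Δl = 21.65; W sinα = 103.5
Slice 7: Δl = 3.0/cos41.7° = 4.018 m; N'_7 = 90·cos41.7° − 10·4.018 = 27.0; c'Δl = 28.13; W sinα = 59.9
Σc'Δl = 140.6 kN/m; ΣN' = 929.9 kN/m; ΣW sinα = 461.0 kN/m
Resisting = 140.6 + 929.9·tan23.5° = 140.6 + 404.3 = 544.9 kN/m
FS = 544.9 / 461.0 = 1.182

FS = 1.18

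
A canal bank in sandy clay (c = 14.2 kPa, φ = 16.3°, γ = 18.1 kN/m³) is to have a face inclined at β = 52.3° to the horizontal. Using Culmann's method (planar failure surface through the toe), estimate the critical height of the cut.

Culmann's analysis gives the critical failure plane at α_cr = (β + φ)/2 = (52.3 + 16.3)/2 = 34.3°, and the critical height
H_c = (4c/γ) · sinβ cosφ / [1 − cos(β − φ)]
    = (4·14.2/18.1) · sin52.3°·cos16.3° / [1 − cos(36.0°)]
    = 3.138 · 0.7912·0.9598 / [1 − 0.8090]
    = 3.138 · 0.7594 / 0.1910
    = 12.48 m

H_c = 12.48 m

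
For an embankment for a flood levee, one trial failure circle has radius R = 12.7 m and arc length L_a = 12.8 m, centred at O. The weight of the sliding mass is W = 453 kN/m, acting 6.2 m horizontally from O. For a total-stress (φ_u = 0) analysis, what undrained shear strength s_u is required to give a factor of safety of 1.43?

FS = s_u·L_a·R / (W·d), so s_u = FS·W·d / (L_a·R).
s_u = 1.43·453·6.2 / (12.80·12.7) = 4016.3 / 162.56 = 24.71 kPa

s_u = 24.7 kPa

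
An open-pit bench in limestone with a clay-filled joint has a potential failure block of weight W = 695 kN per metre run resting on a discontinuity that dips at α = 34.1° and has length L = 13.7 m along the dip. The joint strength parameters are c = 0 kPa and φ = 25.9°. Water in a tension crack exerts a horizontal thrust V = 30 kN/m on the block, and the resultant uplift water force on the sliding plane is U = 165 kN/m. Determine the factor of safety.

FS = 0.46

Resolving the block weight along and normal to the plane and applying the Mohr–Coulomb strength on the joint:
N' = W cosα − U − V sinα = 695·cos34.1° − 165 − 30·sin34.1° = 393.7 kN/m
Driving force T = W sinα + V cosα = 695·sin34.1° + 30·cos34.1° = 414.5 kN/m
Resisting force R = c·L + N'·tanφ = 0·13.7 + 393.7·tan25.9° = 0.0 + 191.2 = 191.2 kN/m
FS = R / T = 191.2 / 414.5 = 0.461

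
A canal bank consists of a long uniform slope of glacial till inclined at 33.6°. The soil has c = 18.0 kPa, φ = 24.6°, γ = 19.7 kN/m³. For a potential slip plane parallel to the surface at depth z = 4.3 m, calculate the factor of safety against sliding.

For an infinite slope with a slip plane parallel to the surface (no pore pressure): FS = [c + γz cos²β tanφ] / [γz sinβ cosβ].
γz = 19.7·4.3 = 84.71 kN/m²
Numerator = 18.0 + 84.71·cos²33.6°·tan24.6° = 18.0 + 84.71·0.6938·0.4578 = 44.906 kPa
Denominator = 84.71·sin33.6°·cos33.6° = 84.71·0.5534·0.8329 = 39.046 kPa
FS = 44.906 / 39.046 = 1.150

FS = 1.15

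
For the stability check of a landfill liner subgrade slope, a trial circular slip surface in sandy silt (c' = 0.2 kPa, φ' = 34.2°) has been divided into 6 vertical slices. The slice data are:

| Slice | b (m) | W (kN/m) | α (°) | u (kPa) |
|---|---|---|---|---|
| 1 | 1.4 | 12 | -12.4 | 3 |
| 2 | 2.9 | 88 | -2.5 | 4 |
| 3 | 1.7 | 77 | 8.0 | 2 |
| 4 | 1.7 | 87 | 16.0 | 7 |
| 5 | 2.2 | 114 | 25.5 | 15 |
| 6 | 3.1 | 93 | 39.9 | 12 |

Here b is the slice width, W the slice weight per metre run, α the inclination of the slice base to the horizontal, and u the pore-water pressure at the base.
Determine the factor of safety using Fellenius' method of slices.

Ordinary method of slices: FS = Σ[c'·Δl_i + (W_i cosα_i − u_i·Δl_i)·tanφ'] / Σ W_i sinα_i, with Δl_i = b_i / cosα_i.
Slice 1: Δl = 1.4/cos(-12.4°) = 1.433 m; N'_1 = 12·cos(-12.4°) − 3·1.433 = 7.4; c'Δl = 0.29; W sinα = -2.6
Slice 2: Δl = 2.9/cos(-2.5°) = 2.903 m; N'_2 = 88·cos(-2.5°) − 4·2.903 = 76.3; c'Δl = 0.58; W sinα = -3.8
Slice 3: Δl = 1.7/cos8.0° = 1.717 m; N'_3 = 77·cos8.0° − 2·1.717 = 72.8; c'Δl = 0.34; W sinα = 10.7
Slice 4: Δl = 1.7/cos16.0° = 1.769 m; N'_4 = 87·cos16.0° − 7·1.769 = 71.3; c'Δl = 0.35; W sinα = 24.0
Slice 5: Δl = 2.2/cos25.5° = 2.437 m; N'_5 = 114·cos25.5° − 15·2.437 = 66.3; c'Δl = 0.49; W sinα = 49.1
Slice 6: Δl = 3.1/cos39.9° = 4.041 m; N'_6 = 93·cos39.9° − 12·4.041 = 22.9; c'Δl = 0.81; W sinα = 59.7
Σc'Δl = 2.9 kN/m; ΣN' = 317.0 kN/m; ΣW sinα = 137.0 kN/m
Resisting = 2.9 + 317.0·tan34.2° = 2.9 + 215.4 = 218.3 kN/m
FS = 218.3 / 137.0 = 1.593

FS = 1.59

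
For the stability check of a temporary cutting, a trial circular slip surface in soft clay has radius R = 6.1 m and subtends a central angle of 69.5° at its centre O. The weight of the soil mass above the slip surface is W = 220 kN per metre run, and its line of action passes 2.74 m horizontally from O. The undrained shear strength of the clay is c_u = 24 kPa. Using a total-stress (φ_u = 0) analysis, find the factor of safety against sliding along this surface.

FS = 1.80

Taking moments about the centre O, the resisting moment is provided by the undrained shear strength acting along the arc:
Arc length L_a = R·θ = 6.1·(69.5°·π/180) = 6.1·1.2130 = 7.40 m
M_R = c_u·L_a·R = 24·7.40·6.1 = 1083.3 kN·m/m
M_D = W·d = 220·2.74 = 602.8 kN·m/m
FS = M_R / M_D = 1083.3 / 602.8 = 1.797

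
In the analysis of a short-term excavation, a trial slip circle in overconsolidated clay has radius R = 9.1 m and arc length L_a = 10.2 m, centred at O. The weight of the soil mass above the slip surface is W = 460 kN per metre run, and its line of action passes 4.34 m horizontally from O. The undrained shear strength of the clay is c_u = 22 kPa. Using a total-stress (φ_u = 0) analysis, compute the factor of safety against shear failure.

FS = 1.02

Taking moments about the centre O, the resisting moment is provided by the undrained shear strength acting along the arc:
M_R = c_u·L_a·R = 22·10.20·9.1 = 2042.0 kN·m/m
M_D = W·d = 460·4.34 = 1996.4 kN·m/m
FS = M_R / M_D = 2042.0 / 1996.4 = 1.023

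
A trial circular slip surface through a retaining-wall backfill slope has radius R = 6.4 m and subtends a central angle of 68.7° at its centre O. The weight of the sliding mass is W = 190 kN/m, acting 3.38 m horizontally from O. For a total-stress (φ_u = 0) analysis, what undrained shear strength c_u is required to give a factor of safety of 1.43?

c_u = 18.7 kPa

FS = c_u·L_a·R / (W·d), so c_u = FS·W·d / (L_a·R).
Arc length L_a = R·θ = 6.4·(68.7°·π/180) = 6.4·1.1990 = 7.67 m
c_u = 1.43·190·3.38 / (7.67·6.4) = 918.3 / 49.11 = 18.70 kPa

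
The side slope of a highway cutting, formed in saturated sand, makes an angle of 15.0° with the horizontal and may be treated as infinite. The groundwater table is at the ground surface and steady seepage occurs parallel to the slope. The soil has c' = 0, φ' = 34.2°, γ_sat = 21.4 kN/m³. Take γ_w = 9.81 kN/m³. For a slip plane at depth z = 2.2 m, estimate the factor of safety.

FS = 1.37

With seepage parallel to the slope and the water table at the surface, the effective normal stress on the slip plane uses the buoyant unit weight γ' = γ_sat − γ_w while the driving shear stress uses γ_sat:
FS = [c' + γ' z cos²β tanφ'] / [γ_sat z sinβ cosβ]
(For c' = 0 this reduces to FS = (γ'/γ_sat)·tanφ'/tanβ.)
γ' = 21.4 − 9.81 = 11.59 kN/m³
Numerator = 0.0 + 11.59·2.2·cos²15.0°·tan34.2° = 0.0 + 11.59·2.2·0.9330·0.6796 = 16.168 kPa
Denominator = 21.4·2.2·sin15.0°·cos15.0° = 21.4·2.2·0.2588·0.9659 = 11.770 kPa
FS = 16.168 / 11.770 = 1.374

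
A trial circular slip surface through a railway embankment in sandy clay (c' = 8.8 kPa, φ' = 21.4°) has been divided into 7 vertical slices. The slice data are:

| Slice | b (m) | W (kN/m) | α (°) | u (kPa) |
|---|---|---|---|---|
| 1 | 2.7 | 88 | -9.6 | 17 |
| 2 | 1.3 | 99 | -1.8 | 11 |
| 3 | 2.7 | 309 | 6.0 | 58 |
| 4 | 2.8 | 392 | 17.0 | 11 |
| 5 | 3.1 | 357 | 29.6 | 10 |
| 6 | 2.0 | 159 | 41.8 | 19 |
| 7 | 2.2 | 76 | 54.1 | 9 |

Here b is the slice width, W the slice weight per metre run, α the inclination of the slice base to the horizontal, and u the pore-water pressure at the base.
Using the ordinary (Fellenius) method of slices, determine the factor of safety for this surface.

FS = 1.17

Ordinary method of slices: FS = Σ[c'·Δl_i + (W_i cosα_i − u_i·Δl_i)·tanφ'] / Σ W_i sinα_i, with Δl_i = b_i / cosα_i.
Slice 1: Δl = 2.7/cos(-9.6°) = 2.738 m; N'_1 = 88·cos(-9.6°) − 17·2.738 = 40.2; c'Δl = 24.10; W sinα = -14.7
Slice 2: Δl = 1.3/cos(-1.8°) = 1.301 m; N'_2 = 99·cos(-1.8°) − 11·1.301 = 84.6; c'Δl = 11.45; W sinα = -3.1
Slice 3: Δl = 2.7/cos6.0° = 2.715 m; N'_3 = 309·cos6.0° − 58·2.715 = 149.8; c'Δl = 23.89; W sinα = 32.3
Slice 4: Δl = 2.8/cos17.0° = 2.928 m; N'_4 = 392·cos17.0° − 11·2.928 = 342.7; c'Δl = 25.77; W sinα = 114.6
Slice 5: Δl = 3.1/cos29.6° = 3.565 m; N'_5 = 357·cos29.6° − 10·3.565 = 274.8; c'Δl = 31.37; W sinα = 176.3
Slice 6: Δl = 2.0/cos41.8° = 2.683 m; N'_6 = 159·cos41.8° − 19·2.683 = 67.6; c'Δl = 23.61; W sinα = 106.0
Slice 7: Δl = 2.2/cos54.1° = 3.752 m; N'_7 = 76·cos54.1° − 9·3.752 = 10.8; c'Δl = 33.02; W sinα = 61.6
Σc'Δl = 173.2 kN/m; ΣN' = 970.5 kN/m; ΣW sinα = 473.0 kN/m
Resisting = 173.2 + 970.5·tan21.4° = 173.2 + 380.3 = 553.5 kN/m
FS = 553.5 / 473.0 = 1.170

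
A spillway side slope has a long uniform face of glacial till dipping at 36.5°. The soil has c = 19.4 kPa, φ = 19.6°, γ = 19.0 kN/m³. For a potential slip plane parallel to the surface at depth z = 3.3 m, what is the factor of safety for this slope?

FS = 1.13

For an infinite slope with a slip plane parallel to the surface (no pore pressure): FS = [c + γz cos²β tanφ] / [γz sinβ cosβ].
γz = 19.0·3.3 = 62.70 kN/m²
Numerator = 19.4 + 62.70·cos²36.5°·tan19.6° = 19.4 + 62.70·0.6462·0.3561 = 33.827 kPa
Denominator = 62.70·sin36.5°·cos36.5° = 62.70·0.5948·0.8039 = 29.980 kPa
FS = 33.827 / 29.980 = 1.128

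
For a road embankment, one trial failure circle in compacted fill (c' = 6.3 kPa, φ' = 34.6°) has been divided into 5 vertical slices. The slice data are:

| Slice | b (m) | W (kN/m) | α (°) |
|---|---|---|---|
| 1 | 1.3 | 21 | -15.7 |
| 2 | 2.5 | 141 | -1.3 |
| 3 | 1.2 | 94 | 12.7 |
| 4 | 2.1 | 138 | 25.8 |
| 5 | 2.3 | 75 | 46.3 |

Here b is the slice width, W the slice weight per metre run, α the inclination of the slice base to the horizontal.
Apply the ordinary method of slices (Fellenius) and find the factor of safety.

FS = 2.88

Ordinary method of slices: FS = Σ[c'·Δl_i + (W_i cosα_i)·tanφ'] / Σ W_i sinα_i, with Δl_i = b_i / cosα_i.
Slice 1: Δl = 1.3/cos(-15.7°) = 1.350 m; N'_1 = 21·cos(-15.7°) = 20.2; c'Δl = 8.51; W sinα = -5.7
Slice 2: Δl = 2.5/cos(-1.3°) = 2.501 m; N'_2 = 141·cos(-1.3°) = 141.0; c'Δl = 15.75; W sinα = -3.2
Slice 3: Δl = 1.2/cos12.7° = 1.230 m; N'_3 = 94·cos12.7° = 91.7; c'Δl = 7.75; W sinα = 20.7
Slice 4: Δl = 2.1/cos25.8° = 2.333 m; N'_4 = 138·cos25.8° = 124.2; c'Δl = 14.69; W sinα = 60.1
Slice 5: Δl = 2.3/cos46.3° = 3.329 m; N'_5 = 75·cos46.3° = 51.8; c'Δl = 20.97; W sinα = 54.2
Σc'Δl = 67.7 kN/m; ΣN' = 428.9 kN/m; ΣW sinα = 126.1 kN/m
Resisting = 67.7 + 428.9·tan34.6° = 67.7 + 295.9 = 363.6 kN/m
FS = 363.6 / 126.1 = 2.884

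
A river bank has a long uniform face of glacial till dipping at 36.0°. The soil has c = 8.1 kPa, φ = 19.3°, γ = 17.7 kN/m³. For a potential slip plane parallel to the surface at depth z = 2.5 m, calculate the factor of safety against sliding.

For an infinite slope with a slip plane parallel to the surface (no pore pressure): FS = [c + γz cos²β tanφ] / [γz sinβ cosβ].
γz = 17.7·2.5 = 44.25 kN/m²
Numerator = 8.1 + 44.25·cos²36.0°·tan19.3° = 8.1 + 44.25·0.6545·0.3502 = 18.242 kPa
Denominator = 44.25·sin36.0°·cos36.0° = 44.25·0.5878·0.8090 = 21.042 kPa
FS = 18.242 / 21.042 = 0.867

FS = 0.87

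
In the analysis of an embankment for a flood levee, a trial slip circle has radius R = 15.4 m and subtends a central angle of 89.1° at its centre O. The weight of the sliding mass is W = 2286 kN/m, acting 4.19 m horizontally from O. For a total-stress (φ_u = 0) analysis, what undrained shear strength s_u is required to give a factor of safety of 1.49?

FS = s_u·L_a·R / (W·d), so s_u = FS·W·d / (L_a·R).
Arc length L_a = R·θ = 15.4·(89.1°·π/180) = 15.4·1.5551 = 23.95 m
s_u = 1.49·2286·4.19 / (23.95·15.4) = 14271.7 / 368.80 = 38.70 kPa

s_u = 38.7 kPa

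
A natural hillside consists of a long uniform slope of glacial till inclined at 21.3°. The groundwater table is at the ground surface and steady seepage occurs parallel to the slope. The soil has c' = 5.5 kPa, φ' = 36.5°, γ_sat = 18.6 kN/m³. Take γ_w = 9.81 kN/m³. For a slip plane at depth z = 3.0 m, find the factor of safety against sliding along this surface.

With seepage parallel to the slope and the water table at the surface, the effective normal stress on the slip plane uses the buoyant unit weight γ' = γ_sat − γ_w while the driving shear stress uses γ_sat:
FS = [c' + γ' z cos²β tanφ'] / [γ_sat z sinβ cosβ]
γ' = 18.6 − 9.81 = 8.79 kN/m³
Numerator = 5.5 + 8.79·3.0·cos²21.3°·tan36.5° = 5.5 + 8.79·3.0·0.8680·0.7400 = 22.438 kPa
Denominator = 18.6·3.0·sin21.3°·cos21.3° = 18.6·3.0·0.3633·0.9317 = 18.885 kPa
FS = 22.438 / 18.885 = 1.188

FS = 1.19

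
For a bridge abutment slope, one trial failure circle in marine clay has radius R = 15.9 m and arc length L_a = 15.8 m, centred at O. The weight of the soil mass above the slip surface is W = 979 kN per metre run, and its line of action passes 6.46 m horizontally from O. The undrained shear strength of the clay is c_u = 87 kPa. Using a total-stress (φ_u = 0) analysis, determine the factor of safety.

FS = 3.46

Taking moments about the centre O, the resisting moment is provided by the undrained shear strength acting along the arc:
M_R = c_u·L_a·R = 87·15.80·15.9 = 21856.1 kN·m/m
M_D = W·d = 979·6.46 = 6324.3 kN·m/m
FS = M_R / M_D = 21856.1 / 6324.3 = 3.456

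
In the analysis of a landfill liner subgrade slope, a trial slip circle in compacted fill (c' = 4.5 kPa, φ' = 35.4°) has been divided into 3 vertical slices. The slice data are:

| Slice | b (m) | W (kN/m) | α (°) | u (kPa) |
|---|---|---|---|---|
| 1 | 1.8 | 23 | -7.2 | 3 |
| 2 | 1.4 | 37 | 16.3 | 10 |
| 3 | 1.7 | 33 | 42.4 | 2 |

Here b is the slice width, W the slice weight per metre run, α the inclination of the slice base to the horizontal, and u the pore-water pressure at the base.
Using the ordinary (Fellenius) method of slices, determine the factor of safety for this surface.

FS = 2.23

Ordinary method of slices: FS = Σ[c'·Δl_i + (W_i cosα_i − u_i·Δl_i)·tanφ'] / Σ W_i sinα_i, with Δl_i = b_i / cosα_i.
Slice 1: Δl = 1.8/cos(-7.2°) = 1.814 m; N'_1 = 23·cos(-7.2°) − 3·1.814 = 17.4; c'Δl = 8.16; W sinα = -2.9
Slice 2: Δl = 1.4/cos16.3° = 1.459 m; N'_2 = 37·cos16.3° − 10·1.459 = 20.9; c'Δl = 6.56; W sinα = 10.4
Slice 3: Δl = 1.7/cos42.4° = 2.302 m; N'_3 = 33·cos42.4° − 2·2.302 = 19.8; c'Δl = 10.36; W sinα = 22.3
Σc'Δl = 25.1 kN/m; ΣN' = 58.1 kN/m; ΣW sinα = 29.8 kN/m
Resisting = 25.1 + 58.1·tan35.4° = 25.1 + 41.3 = 66.4 kN/m
FS = 66.4 / 29.8 = 2.230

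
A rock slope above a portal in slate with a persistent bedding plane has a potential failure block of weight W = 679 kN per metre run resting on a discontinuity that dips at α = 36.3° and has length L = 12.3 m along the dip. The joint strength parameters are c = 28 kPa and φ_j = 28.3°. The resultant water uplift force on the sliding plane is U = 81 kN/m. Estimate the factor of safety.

FS = 1.48

Resolving the block weight along and normal to the plane and applying the Mohr–Coulomb strength on the joint:
N' = W cosα − U = 679·cos36.3° − 81 = 466.2 kN/m
Driving force T = W sinα = 679·sin36.3° = 402.0 kN/m
Resisting force R = c·L + N'·tanφ_j = 28·12.3 + 466.2·tan28.3° = 344.4 + 251.0 = 595.4 kN/m
FS = R / T = 595.4 / 402.0 = 1.481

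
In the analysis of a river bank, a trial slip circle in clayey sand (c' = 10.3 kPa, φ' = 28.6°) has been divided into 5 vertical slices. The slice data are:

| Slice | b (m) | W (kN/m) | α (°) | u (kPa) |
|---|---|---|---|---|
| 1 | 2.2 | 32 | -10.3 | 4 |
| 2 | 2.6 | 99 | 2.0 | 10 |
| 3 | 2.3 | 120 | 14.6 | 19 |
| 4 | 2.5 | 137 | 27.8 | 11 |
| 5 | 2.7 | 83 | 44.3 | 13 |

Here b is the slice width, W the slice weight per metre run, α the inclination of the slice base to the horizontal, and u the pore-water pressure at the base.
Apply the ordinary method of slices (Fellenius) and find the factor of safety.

Ordinary method of slices: FS = Σ[c'·Δl_i + (W_i cosα_i − u_i·Δl_i)·tanφ'] / Σ W_i sinα_i, with Δl_i = b_i / cosα_i.
Slice 1: Δl = 2.2/cos(-10.3°) = 2.236 m; N'_1 = 32·cos(-10.3°) − 4·2.236 = 22.5; c'Δl = 23.03; W sinα = -5.7
Slice 2: Δl = 2.6/cos2.0° = 2.602 m; N'_2 = 99·cos2.0° − 10·2.602 = 72.9; c'Δl = 26.80; W sinα = 3.5
Slice 3: Δl = 2.3/cos14.6° = 2.377 m; N'_3 = 120·cos14.6° − 19·2.377 = 71.0; c'Δl = 24.48; W sinα = 30.2
Slice 4: Δl = 2.5/cos27.8° = 2.826 m; N'_4 = 137·cos27.8° − 11·2.826 = 90.1; c'Δl = 29.11; W sinα = 63.9
Slice 5: Δl = 2.7/cos44.3° = 3.773 m; N'_5 = 83·cos44.3° − 13·3.773 = 10.4; c'Δl = 38.86; W sinα = 58.0
Σc'Δl = 142.3 kN/m; ΣN' = 266.9 kN/m; ΣW sinα = 149.8 kN/m
Resisting = 142.3 + 266.9·tan28.6° = 142.3 + 145.5 = 287.8 kN/m
FS = 287.8 / 149.8 = 1.921

FS = 1.92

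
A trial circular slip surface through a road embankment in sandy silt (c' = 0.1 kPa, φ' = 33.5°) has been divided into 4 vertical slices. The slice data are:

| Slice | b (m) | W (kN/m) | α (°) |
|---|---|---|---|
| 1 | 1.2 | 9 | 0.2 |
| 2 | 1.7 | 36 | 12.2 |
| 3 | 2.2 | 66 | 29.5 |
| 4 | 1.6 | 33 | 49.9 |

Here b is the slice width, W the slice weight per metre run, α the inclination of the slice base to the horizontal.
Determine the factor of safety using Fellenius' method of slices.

Ordinary method of slices: FS = Σ[c'·Δl_i + (W_i cosα_i)·tanφ'] / Σ W_i sinα_i, with Δl_i = b_i / cosα_i.
Slice 1: Δl = 1.2/cos0.2° = 1.200 m; N'_1 = 9·cos0.2° = 9.0; c'Δl = 0.12; W sinα = 0.0
Slice 2: Δl = 1.7/cos12.2° = 1.739 m; N'_2 = 36·cos12.2° = 35.2; c'Δl = 0.17; W sinα = 7.6
Slice 3: Δl = 2.2/cos29.5° = 2.528 m; N'_3 = 66·cos29.5° = 57.4; c'Δl = 0.25; W sinα = 32.5
Slice 4: Δl = 1.6/cos49.9° = 2.484 m; N'_4 = 33·cos49.9° = 21.3; c'Δl = 0.25; W sinα = 25.2
Σc'Δl = 0.8 kN/m; ΣN' = 122.9 kN/m; ΣW sinα = 65.4 kN/m
Resisting = 0.8 + 122.9·tan33.5° = 0.8 + 81.3 = 82.1 kN/m
FS = 82.1 / 65.4 = 1.256

FS = 1.26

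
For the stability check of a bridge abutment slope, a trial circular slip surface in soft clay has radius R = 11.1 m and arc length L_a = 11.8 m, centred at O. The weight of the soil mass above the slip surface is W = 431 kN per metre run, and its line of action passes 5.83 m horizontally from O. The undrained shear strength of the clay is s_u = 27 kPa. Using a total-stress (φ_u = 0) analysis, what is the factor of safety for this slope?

Taking moments about the centre O, the resisting moment is provided by the undrained shear strength acting along the arc:
M_R = s_u·L_a·R = 27·11.80·11.1 = 3536.5 kN·m/m
M_D = W·d = 431·5.83 = 2512.7 kN·m/m
FS = M_R / M_D = 3536.5 / 2512.7 = 1.407

FS = 1.41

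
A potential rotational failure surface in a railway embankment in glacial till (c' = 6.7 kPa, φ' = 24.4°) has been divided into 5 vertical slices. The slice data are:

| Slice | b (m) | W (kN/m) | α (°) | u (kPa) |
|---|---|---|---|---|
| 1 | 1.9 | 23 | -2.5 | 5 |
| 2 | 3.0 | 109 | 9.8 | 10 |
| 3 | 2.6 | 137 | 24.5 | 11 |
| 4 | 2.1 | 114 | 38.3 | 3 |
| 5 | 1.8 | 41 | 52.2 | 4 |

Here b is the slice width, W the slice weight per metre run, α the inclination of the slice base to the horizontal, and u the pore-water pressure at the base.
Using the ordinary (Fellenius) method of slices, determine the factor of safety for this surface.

FS = 1.22

Ordinary method of slices: FS = Σ[c'·Δl_i + (W_i cosα_i − u_i·Δl_i)·tanφ'] / Σ W_i sinα_i, with Δl_i = b_i / cosα_i.
Slice 1: Δl = 1.9/cos(-2.5°) = 1.902 m; N'_1 = 23·cos(-2.5°) − 5·1.902 = 13.5; c'Δl = 12.74; W sinα = -1.0
Slice 2: Δl = 3.0/cos9.8° = 3.044 m; N'_2 = 109·cos9.8° − 10·3.044 = 77.0; c'Δl = 20.40; W sinα = 18.6
Slice 3: Δl = 2.6/cos24.5° = 2.857 m; N'_3 = 137·cos24.5° − 11·2.857 = 93.2; c'Δl = 19.14; W sinα = 56.8
Slice 4: Δl = 2.1/cos38.3° = 2.676 m; N'_4 = 114·cos38.3° − 3·2.676 = 81.4; c'Δl = 17.93; W sinα = 70.7
Slice 5: Δl = 1.8/cos52.2° = 2.937 m; N'_5 = 41·cos52.2° − 4·2.937 = 13.4; c'Δl = 19.68; W sinα = 32.4
Σc'Δl = 89.9 kN/m; ΣN' = 278.5 kN/m; ΣW sinα = 177.4 kN/m
Resisting = 89.9 + 278.5·tan24.4° = 89.9 + 126.3 = 216.2 kN/m
FS = 216.2 / 177.4 = 1.219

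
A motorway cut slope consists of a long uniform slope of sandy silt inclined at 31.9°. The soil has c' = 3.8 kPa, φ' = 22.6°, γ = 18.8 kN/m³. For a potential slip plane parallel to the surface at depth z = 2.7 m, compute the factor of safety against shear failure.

For an infinite slope with a slip plane parallel to the surface (no pore pressure): FS = [c' + γz cos²β tanφ'] / [γz sinβ cosβ].
γz = 18.8·2.7 = 50.76 kN/m²
Numerator = 3.8 + 50.76·cos²31.9°·tan22.6° = 3.8 + 50.76·0.7208·0.4163 = 19.029 kPa
Denominator = 50.76·sin31.9°·cos31.9° = 50.76·0.5284·0.8490 = 22.772 kPa
FS = 19.029 / 22.772 = 0.836

FS = 0.84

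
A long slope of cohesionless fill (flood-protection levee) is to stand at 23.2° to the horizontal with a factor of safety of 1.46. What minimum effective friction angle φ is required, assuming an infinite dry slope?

φ = 32.0°

FS = tanφ/tanβ ⇒ tanφ = FS · tanβ = 1.46 · tan23.2° = 0.6258
φ = arctan(0.6258) = 32.04°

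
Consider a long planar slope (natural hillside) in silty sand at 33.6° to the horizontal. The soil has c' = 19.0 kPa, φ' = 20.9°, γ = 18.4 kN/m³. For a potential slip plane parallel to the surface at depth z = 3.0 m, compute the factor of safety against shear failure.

For an infinite slope with a slip plane parallel to the surface (no pore pressure): FS = [c' + γz cos²β tanφ'] / [γz sinβ cosβ].
γz = 18.4·3.0 = 55.20 kN/m²
Numerator = 19.0 + 55.20·cos²33.6°·tan20.9° = 19.0 + 55.20·0.6938·0.3819 = 33.624 kPa
Denominator = 55.20·sin33.6°·cos33.6° = 55.20·0.5534·0.8329 = 25.443 kPa
FS = 33.624 / 25.443 = 1.322

FS = 1.32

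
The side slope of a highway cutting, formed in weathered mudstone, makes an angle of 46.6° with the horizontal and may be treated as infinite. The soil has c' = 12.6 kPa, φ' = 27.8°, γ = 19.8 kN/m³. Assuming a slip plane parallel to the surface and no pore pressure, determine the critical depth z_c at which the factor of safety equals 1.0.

z_c = 2.54 m

Setting FS = 1.00 in FS = [c' + γz cos²β tanφ'] / [γz sinβ cosβ] and solving for z:
z = c' / [γ cosβ (FS·sinβ − cosβ·tanφ')]
  = 12.6 / [19.8·cos46.6°·(1.00·sin46.6° − cos46.6°·tan27.8°)]
  = 12.6 / [19.8·0.6871·(1.00·0.7266 − 0.6871·0.5272)]
  = 12.6 / 4.9563 = 2.542 m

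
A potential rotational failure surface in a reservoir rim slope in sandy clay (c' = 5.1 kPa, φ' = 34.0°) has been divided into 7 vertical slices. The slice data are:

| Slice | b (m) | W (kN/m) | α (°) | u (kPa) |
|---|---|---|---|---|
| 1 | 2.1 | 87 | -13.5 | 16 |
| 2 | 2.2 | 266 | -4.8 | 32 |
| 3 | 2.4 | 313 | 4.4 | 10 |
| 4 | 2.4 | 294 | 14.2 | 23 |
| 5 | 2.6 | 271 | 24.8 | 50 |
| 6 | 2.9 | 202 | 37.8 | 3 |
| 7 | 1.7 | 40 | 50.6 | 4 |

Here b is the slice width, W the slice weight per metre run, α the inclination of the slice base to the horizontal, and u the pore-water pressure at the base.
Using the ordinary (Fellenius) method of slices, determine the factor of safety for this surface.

Ordinary method of slices: FS = Σ[c'·Δl_i + (W_i cosα_i − u_i·Δl_i)·tanφ'] / Σ W_i sinα_i, with Δl_i = b_i / cosα_i.
Slice 1: Δl = 2.1/cos(-13.5°) = 2.160 m; N'_1 = 87·cos(-13.5°) − 16·2.160 = 50.0; c'Δl = 11.01; W sinα = -20.3
Slice 2: Δl = 2.2/cos(-4.8°) = 2.208 m; N'_2 = 266·cos(-4.8°) − 32·2.208 = 194.4; c'Δl = 11.26; W sinα = -22.3
Slice 3: Δl = 2.4/cos4.4° = 2.407 m; N'_3 = 313·cos4.4° − 10·2.407 = 288.0; c'Δl = 12.28; W sinα = 24.0
Slice 4: Δl = 2.4/cos14.2° = 2.476 m; N'_4 = 294·cos14.2° − 23·2.476 = 228.1; c'Δl = 12.63; W sinα = 72.1
Slice 5: Δl = 2.6/cos24.8° = 2.864 m; N'_5 = 271·cos24.8° − 50·2.864 = 102.8; c'Δl = 14.61; W sinα = 113.7
Slice 6: Δl = 2.9/cos37.8° = 3.670 m; N'_6 = 202·cos37.8° − 3·3.670 = 148.6; c'Δl = 18.72; W sinα = 123.8
Slice 7: Δl = 1.7/cos50.6° = 2.678 m; N'_7 = 40·cos50.6° − 4·2.678 = 14.7; c'Δl = 13.66; W sinα = 30.9
Σc'Δl = 94.2 kN/m; ΣN' = 1026.6 kN/m; ΣW sinα = 322.0 kN/m
Resisting = 94.2 + 1026.6·tan34.0° = 94.2 + 692.5 = 786.6 kN/m
FS = 786.6 / 322.0 = 2.443

FS = 2.44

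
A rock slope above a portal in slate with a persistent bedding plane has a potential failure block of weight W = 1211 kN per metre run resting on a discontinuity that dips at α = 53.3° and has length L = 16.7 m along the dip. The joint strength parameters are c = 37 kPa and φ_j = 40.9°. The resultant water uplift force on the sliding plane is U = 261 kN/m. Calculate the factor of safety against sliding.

FS = 1.05

Resolving the block weight along and normal to the plane and applying the Mohr–Coulomb strength on the joint:
N' = W cosα − U = 1211·cos53.3° − 261 = 462.7 kN/m
Driving force T = W sinα = 1211·sin53.3° = 971.0 kN/m
Resisting force R = c·L + N'·tanφ_j = 37·16.7 + 462.7·tan40.9° = 617.9 + 400.8 = 1018.7 kN/m
FS = R / T = 1018.7 / 971.0 = 1.049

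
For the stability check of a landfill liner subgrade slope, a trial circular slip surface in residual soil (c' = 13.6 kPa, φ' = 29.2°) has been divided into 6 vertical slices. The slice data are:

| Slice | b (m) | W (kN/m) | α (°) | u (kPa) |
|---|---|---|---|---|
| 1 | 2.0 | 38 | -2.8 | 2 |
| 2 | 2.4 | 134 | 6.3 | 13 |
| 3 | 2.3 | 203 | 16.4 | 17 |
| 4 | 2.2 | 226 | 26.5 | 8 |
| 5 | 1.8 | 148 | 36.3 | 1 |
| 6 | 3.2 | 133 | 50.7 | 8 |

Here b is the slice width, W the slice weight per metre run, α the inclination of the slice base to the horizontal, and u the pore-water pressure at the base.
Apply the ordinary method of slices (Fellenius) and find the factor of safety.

Ordinary method of slices: FS = Σ[c'·Δl_i + (W_i cosα_i − u_i·Δl_i)·tanφ'] / Σ W_i sinα_i, with Δl_i = b_i / cosα_i.
Slice 1: Δl = 2.0/cos(-2.8°) = 2.002 m; N'_1 = 38·cos(-2.8°) − 2·2.002 = 33.9; c'Δl = 27.23; W sinα = -1.9
Slice 2: Δl = 2.4/cos6.3° = 2.415 m; N'_2 = 134·cos6.3° − 13·2.415 = 101.8; c'Δl = 32.84; W sinα = 14.7
Slice 3: Δl = 2.3/cos16.4° = 2.398 m; N'_3 = 203·cos16.4° − 17·2.398 = 154.0; c'Δl = 32.61; W sinα = 57.3
Slice 4: Δl = 2.2/cos26.5° = 2.458 m; N'_4 = 226·cos26.5° − 8·2.458 = 182.6; c'Δl = 33.43; W sinα = 100.8
Slice 5: Δl = 1.8/cos36.3° = 2.233 m; N'_5 = 148·cos36.3° − 1·2.233 = 117.0; c'Δl = 30.37; W sinα = 87.6
Slice 6: Δl = 3.2/cos50.7° = 5.052 m; N'_6 = 133·cos50.7° − 8·5.052 = 43.8; c'Δl = 68.71; W sinα = 102.9
Σc'Δl = 225.2 kN/m; ΣN' = 633.2 kN/m; ΣW sinα = 361.5 kN/m
Resisting = 225.2 + 633.2·tan29.2° = 225.2 + 353.9 = 579.1 kN/m
FS = 579.1 / 361.5 = 1.602

FS = 1.60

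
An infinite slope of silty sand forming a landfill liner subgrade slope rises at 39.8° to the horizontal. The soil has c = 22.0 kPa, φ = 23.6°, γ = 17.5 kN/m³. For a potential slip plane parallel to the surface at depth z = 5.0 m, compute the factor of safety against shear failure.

For an infinite slope with a slip plane parallel to the surface (no pore pressure): FS = [c + γz cos²β tanφ] / [γz sinβ cosβ].
γz = 17.5·5.0 = 87.50 kN/m²
Numerator = 22.0 + 87.50·cos²39.8°·tan23.6° = 22.0 + 87.50·0.5903·0.4369 = 44.564 kPa
Denominator = 87.50·sin39.8°·cos39.8° = 87.50·0.6401·0.7683 = 43.031 kPa
FS = 44.564 / 43.031 = 1.036

FS = 1.04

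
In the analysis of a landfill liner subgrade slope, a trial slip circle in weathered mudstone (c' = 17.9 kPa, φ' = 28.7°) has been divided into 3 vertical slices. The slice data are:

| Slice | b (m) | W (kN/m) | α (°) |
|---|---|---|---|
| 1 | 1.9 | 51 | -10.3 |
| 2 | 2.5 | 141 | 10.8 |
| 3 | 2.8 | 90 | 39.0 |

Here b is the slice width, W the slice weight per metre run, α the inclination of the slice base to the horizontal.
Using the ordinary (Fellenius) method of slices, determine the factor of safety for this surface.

FS = 3.87

Ordinary method of slices: FS = Σ[c'·Δl_i + (W_i cosα_i)·tanφ'] / Σ W_i sinα_i, with Δl_i = b_i / cosα_i.
Slice 1: Δl = 1.9/cos(-10.3°) = 1.931 m; N'_1 = 51·cos(-10.3°) = 50.2; c'Δl = 34.57; W sinα = -9.1
Slice 2: Δl = 2.5/cos10.8° = 2.545 m; N'_2 = 141·cos10.8° = 138.5; c'Δl = 45.56; W sinα = 26.4
Slice 3: Δl = 2.8/cos39.0° = 3.603 m; N'_3 = 90·cos39.0° = 69.9; c'Δl = 64.49; W sinα = 56.6
Σc'Δl = 144.6 kN/m; ΣN' = 258.6 kN/m; ΣW sinα = 73.9 kN/m
Resisting = 144.6 + 258.6·tan28.7° = 144.6 + 141.6 = 286.2 kN/m
FS = 286.2 / 73.9 = 3.871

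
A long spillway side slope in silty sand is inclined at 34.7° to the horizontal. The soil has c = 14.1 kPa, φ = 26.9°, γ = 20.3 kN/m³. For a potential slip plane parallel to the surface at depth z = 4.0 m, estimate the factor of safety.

For an infinite slope with a slip plane parallel to the surface (no pore pressure): FS = [c + γz cos²β tanφ] / [γz sinβ cosβ].
γz = 20.3·4.0 = 81.20 kN/m²
Numerator = 14.1 + 81.20·cos²34.7°·tan26.9° = 14.1 + 81.20·0.6759·0.5073 = 41.945 kPa
Denominator = 81.20·sin34.7°·cos34.7° = 81.20·0.5693·0.8221 = 38.004 kPa
FS = 41.945 / 38.004 = 1.104

FS = 1.10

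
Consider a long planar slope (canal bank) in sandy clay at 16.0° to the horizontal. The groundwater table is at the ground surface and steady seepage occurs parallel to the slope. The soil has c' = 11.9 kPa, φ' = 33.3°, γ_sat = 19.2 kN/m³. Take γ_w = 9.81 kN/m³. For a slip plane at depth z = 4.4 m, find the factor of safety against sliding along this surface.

FS = 1.65

With seepage parallel to the slope and the water table at the surface, the effective normal stress on the slip plane uses the buoyant unit weight γ' = γ_sat − γ_w while the driving shear stress uses γ_sat:
FS = [c' + γ' z cos²β tanφ'] / [γ_sat z sinβ cosβ]
γ' = 19.2 − 9.81 = 9.39 kN/m³
Numerator = 11.9 + 9.39·4.4·cos²16.0°·tan33.3° = 11.9 + 9.39·4.4·0.9240·0.6569 = 36.978 kPa
Denominator = 19.2·4.4·sin16.0°·cos16.0° = 19.2·4.4·0.2756·0.9613 = 22.384 kPa
FS = 36.978 / 22.384 = 1.652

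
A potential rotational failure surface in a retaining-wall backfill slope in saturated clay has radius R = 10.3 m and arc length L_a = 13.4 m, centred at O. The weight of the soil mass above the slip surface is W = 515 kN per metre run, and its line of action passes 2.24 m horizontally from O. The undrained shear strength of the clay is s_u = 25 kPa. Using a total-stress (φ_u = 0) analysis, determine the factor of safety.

Taking moments about the centre O, the resisting moment is provided by the undrained shear strength acting along the arc:
M_R = s_u·L_a·R = 25·13.40·10.3 = 3450.5 kN·m/m
M_D = W·d = 515·2.24 = 1153.6 kN·m/m
FS = M_R / M_D = 3450.5 / 1153.6 = 2.991

FS = 2.99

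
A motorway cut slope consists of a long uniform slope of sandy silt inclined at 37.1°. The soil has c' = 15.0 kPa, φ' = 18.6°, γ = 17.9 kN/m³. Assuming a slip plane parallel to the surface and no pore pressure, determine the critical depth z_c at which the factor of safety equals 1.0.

z_c = 3.14 m

Setting FS = 1.00 in FS = [c' + γz cos²β tanφ'] / [γz sinβ cosβ] and solving for z:
z = c' / [γ cosβ (FS·sinβ − cosβ·tanφ')]
  = 15.0 / [17.9·cos37.1°·(1.00·sin37.1° − cos37.1°·tan18.6°)]
  = 15.0 / [17.9·0.7976·(1.00·0.6032 − 0.7976·0.3365)]
  = 15.0 / 4.7797 = 3.138 m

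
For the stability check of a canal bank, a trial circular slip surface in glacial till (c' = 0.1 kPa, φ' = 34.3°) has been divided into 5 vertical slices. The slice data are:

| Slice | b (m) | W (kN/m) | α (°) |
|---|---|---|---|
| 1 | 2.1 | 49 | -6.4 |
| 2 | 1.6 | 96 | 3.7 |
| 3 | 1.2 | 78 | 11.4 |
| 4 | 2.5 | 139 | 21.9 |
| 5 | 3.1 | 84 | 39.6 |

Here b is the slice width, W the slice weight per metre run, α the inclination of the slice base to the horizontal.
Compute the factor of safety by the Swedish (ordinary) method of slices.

FS = 2.34

Ordinary method of slices: FS = Σ[c'·Δl_i + (W_i cosα_i)·tanφ'] / Σ W_i sinα_i, with Δl_i = b_i / cosα_i.
Slice 1: Δl = 2.1/cos(-6.4°) = 2.113 m; N'_1 = 49·cos(-6.4°) = 48.7; c'Δl = 0.21; W sinα = -5.5
Slice 2: Δl = 1.6/cos3.7° = 1.603 m; N'_2 = 96·cos3.7° = 95.8; c'Δl = 0.16; W sinα = 6.2
Slice 3: Δl = 1.2/cos11.4° = 1.224 m; N'_3 = 78·cos11.4° = 76.5; c'Δl = 0.12; W sinα = 15.4
Slice 4: Δl = 2.5/cos21.9° = 2.694 m; N'_4 = 139·cos21.9° = 129.0; c'Δl = 0.27; W sinα = 51.8
Slice 5: Δl = 3.1/cos39.6° = 4.023 m; N'_5 = 84·cos39.6° = 64.7; c'Δl = 0.40; W sinα = 53.5
Σc'Δl = 1.2 kN/m; ΣN' = 414.6 kN/m; ΣW sinα = 121.5 kN/m
Resisting = 1.2 + 414.6·tan34.3° = 1.2 + 282.9 = 284.0 kN/m
FS = 284.0 / 121.5 = 2.337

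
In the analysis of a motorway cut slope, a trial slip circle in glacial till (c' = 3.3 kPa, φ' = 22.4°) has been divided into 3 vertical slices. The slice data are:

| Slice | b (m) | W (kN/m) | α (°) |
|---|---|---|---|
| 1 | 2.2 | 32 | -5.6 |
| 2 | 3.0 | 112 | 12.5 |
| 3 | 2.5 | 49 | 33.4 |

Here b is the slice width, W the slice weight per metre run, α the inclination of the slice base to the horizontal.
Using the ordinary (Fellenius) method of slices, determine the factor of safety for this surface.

Ordinary method of slices: FS = Σ[c'·Δl_i + (W_i cosα_i)·tanφ'] / Σ W_i sinα_i, with Δl_i = b_i / cosα_i.
Slice 1: Δl = 2.2/cos(-5.6°) = 2.211 m; N'_1 = 32·cos(-5.6°) = 31.8; c'Δl = 7.29; W sinα = -3.1
Slice 2: Δl = 3.0/cos12.5° = 3.073 m; N'_2 = 112·cos12.5° = 109.3; c'Δl = 10.14; W sinα = 24.2
Slice 3: Δl = 2.5/cos33.4° = 2.995 m; N'_3 = 49·cos33.4° = 40.9; c'Δl = 9.88; W sinα = 27.0
Σc'Δl = 27.3 kN/m; ΣN' = 182.1 kN/m; ΣW sinα = 48.1 kN/m
Resisting = 27.3 + 182.1·tan22.4° = 27.3 + 75.1 = 102.4 kN/m
FS = 102.4 / 48.1 = 2.129

FS = 2.13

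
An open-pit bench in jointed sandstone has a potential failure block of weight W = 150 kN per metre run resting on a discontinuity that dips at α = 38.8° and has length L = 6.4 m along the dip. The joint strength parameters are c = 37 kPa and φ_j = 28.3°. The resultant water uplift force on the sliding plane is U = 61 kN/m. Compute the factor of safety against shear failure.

Resolving the block weight along and normal to the plane and applying the Mohr–Coulomb strength on the joint:
N' = W cosα − U = 150·cos38.8° − 61 = 55.9 kN/m
Driving force T = W sinα = 150·sin38.8° = 94.0 kN/m
Resisting force R = c·L + N'·tanφ_j = 37·6.4 + 55.9·tan28.3° = 236.8 + 30.1 = 266.9 kN/m
FS = R / T = 266.9 / 94.0 = 2.840

FS = 2.84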